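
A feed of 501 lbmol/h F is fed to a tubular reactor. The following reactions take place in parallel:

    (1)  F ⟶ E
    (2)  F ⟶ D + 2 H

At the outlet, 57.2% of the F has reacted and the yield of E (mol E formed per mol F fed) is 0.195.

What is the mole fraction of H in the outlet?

Yield of E: 1ξ₁ / 501 = 0.195 → ξ₁ = 97.7 lbmol/h.
Conversion of F: 1ξ₁ + 1ξ₂ = 0.572 × 501 = 286.6 → ξ₂ = 188.9 lbmol/h.
Outlet amounts (n = n₀ + Σ ν·ξ):
  F: 501 − 1(97.7) − 1(188.9) = 214.4
  E: 0 + 1(97.7) = 97.7
  D: 0 + 1(188.9) = 188.9
  H: 0 + 2(188.9) = 377.8
Total out = 878.8 lbmol/h; y_H = 377.8 / 878.8 = 0.4299.

0.43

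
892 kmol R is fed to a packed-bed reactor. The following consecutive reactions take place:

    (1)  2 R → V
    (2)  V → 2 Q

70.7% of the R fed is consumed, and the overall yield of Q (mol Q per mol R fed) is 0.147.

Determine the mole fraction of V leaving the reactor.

Conversion of R: R consumed = 2ξ₁ = 0.707 × 892 → ξ₁ = 315.3 kmol.
Yield of Q: 2ξ₂ / 892 = 0.147 → ξ₂ = 65.56 kmol.
Outlet amounts (n = n₀ + Σ ν·ξ):
  R: 892 − 2(315.3) = 261.4
  V: 0 + 1(315.3) − 1(65.56) = 249.8
  Q: 0 + 2(65.56) = 131.1
Total out = 642.2 kmol; y_V = 249.8 / 642.2 = 0.3889.

0.389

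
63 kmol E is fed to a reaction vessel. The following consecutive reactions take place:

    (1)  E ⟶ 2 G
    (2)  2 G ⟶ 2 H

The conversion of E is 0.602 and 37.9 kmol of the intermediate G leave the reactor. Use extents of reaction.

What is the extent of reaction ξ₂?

Conversion of E: E consumed = 1ξ₁ = 0.602 × 63 → ξ₁ = 37.93 kmol.
G balance: n_G = 0 + 2ξ₁ − 2ξ₂ = 37.9 → ξ₂ = (2·37.93 − 37.9)/2 = 18.98 kmol.
Outlet amounts (n = n₀ + Σ ν·ξ):
  E: 63 − 1(37.93) = 25.07
  G: 0 + 2(37.93) − 2(18.98) = 37.9
  H: 0 + 2(18.98) = 37.95

ξ₂ = 19 kmol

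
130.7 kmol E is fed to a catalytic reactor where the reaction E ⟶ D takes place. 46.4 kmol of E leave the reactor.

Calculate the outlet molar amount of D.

84.3 kmol

For E: n = n₀ − 1ξ → 46.4 = 130.7 − 1ξ, giving ξ = 84.3 kmol.
Outlet amounts (n = n₀ + ν ξ):
  E: 130.7 − 1(84.3) = 46.4
  D: 0 + 1(84.3) = 84.3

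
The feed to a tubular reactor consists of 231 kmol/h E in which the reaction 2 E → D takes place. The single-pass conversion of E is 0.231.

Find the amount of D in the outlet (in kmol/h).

26.7 kmol/h

E reacted = 0.231 × 231 = 53.36 kmol/h; ν_E = −2, so ξ = 53.36/2 = 26.68 kmol/h.
Outlet amounts (n = n₀ + ν ξ):
  E: 231 − 2(26.68) = 177.6
  D: 0 + 1(26.68) = 26.68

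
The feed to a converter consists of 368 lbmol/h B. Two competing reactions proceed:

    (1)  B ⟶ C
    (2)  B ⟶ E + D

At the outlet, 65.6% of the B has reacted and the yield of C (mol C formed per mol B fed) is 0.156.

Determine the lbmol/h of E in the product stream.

184 lbmol/h

Yield of C: 1ξ₁ / 368 = 0.156 → ξ₁ = 57.41 lbmol/h.
Conversion of B: 1ξ₁ + 1ξ₂ = 0.656 × 368 = 241.4 → ξ₂ = 184 lbmol/h.
Outlet amounts (n = n₀ + Σ ν·ξ):
  B: 368 − 1(57.41) − 1(184) = 126.6
  C: 0 + 1(57.41) = 57.41
  E: 0 + 1(184) = 184
  D: 0 + 1(184) = 184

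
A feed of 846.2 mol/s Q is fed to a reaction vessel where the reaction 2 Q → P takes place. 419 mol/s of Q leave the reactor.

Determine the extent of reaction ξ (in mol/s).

For Q: n = n₀ − 2ξ → 419 = 846.2 − 2ξ, giving ξ = 213.6 mol/s.
Outlet amounts (n = n₀ + ν ξ):
  Q: 846.2 − 2(213.6) = 419
  P: 0 + 1(213.6) = 213.6

ξ = 214 mol/s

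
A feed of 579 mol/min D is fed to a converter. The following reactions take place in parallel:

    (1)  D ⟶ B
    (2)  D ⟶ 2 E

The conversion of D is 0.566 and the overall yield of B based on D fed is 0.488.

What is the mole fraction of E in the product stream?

0.145

Yield of B: 1ξ₁ / 579 = 0.488 → ξ₁ = 282.6 mol/min.
Conversion of D: 1ξ₁ + 1ξ₂ = 0.566 × 579 = 327.7 → ξ₂ = 45.16 mol/min.
Outlet amounts (n = n₀ + Σ ν·ξ):
  D: 579 − 1(282.6) − 1(45.16) = 251.3
  B: 0 + 1(282.6) = 282.6
  E: 0 + 2(45.16) = 90.32
Total out = 624.2 mol/min; y_E = 90.32 / 624.2 = 0.1447.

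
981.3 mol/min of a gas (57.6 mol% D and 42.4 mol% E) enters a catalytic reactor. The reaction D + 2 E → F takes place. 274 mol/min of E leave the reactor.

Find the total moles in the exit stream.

For E: n = n₀ − 2ξ → 274 = 416.1 − 2ξ, giving ξ = 71.04 mol/min.
Outlet amounts (n = n₀ + ν ξ):
  D: 565.2 − 1(71.04) = 494.2
  E: 416.1 − 2(71.04) = 274
  F: 0 + 1(71.04) = 71.04
Total out = 494.2 + 274 + 71.04 = 839.2 mol/min.

839 mol/min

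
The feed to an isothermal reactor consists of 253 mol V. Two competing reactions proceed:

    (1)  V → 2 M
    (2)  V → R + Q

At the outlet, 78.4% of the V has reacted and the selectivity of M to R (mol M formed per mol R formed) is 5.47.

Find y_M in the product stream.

Conversion of V: V consumed = 0.784 × 253 = 198.4 mol = 1ξ₁ + 1ξ₂.
Selectivity: 2ξ₁ / (1ξ₂) = 5.47 → ξ₁ = 2.735 ξ₂.
Substitute: (1·2.735 + 1) ξ₂ = 198.4 → ξ₂ = 53.11 mol, ξ₁ = 145.2 mol.
Outlet amounts (n = n₀ + Σ ν·ξ):
  V: 253 − 1(145.2) − 1(53.11) = 54.65
  M: 0 + 2(145.2) = 290.5
  R: 0 + 1(53.11) = 53.11
  Q: 0 + 1(53.11) = 53.11
Total out = 451.4 mol; y_M = 290.5 / 451.4 = 0.6436.

0.644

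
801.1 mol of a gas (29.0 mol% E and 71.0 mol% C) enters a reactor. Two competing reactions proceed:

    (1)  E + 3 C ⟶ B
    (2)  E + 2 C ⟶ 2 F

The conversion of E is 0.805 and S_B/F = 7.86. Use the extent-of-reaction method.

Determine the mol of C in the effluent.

18.9 mol

Conversion of E: E consumed = 0.805 × 232.3 = 187 mol = 1ξ₁ + 1ξ₂.
Selectivity: 1ξ₁ / (2ξ₂) = 7.86 → ξ₁ = 15.72 ξ₂.
Substitute: (1·15.72 + 1) ξ₂ = 187 → ξ₂ = 11.19 mol, ξ₁ = 175.8 mol.
Outlet amounts (n = n₀ + Σ ν·ξ):
  E: 232.3 − 1(175.8) − 1(11.19) = 45.3
  C: 568.8 − 3(175.8) − 2(11.19) = 18.92
  B: 0 + 1(175.8) = 175.8
  F: 0 + 2(11.19) = 22.37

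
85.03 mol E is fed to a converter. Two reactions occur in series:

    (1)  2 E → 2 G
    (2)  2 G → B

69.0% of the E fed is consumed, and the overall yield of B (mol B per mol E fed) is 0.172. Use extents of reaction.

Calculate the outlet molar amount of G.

29.4 mol

Conversion of E: E consumed = 2ξ₁ = 0.69 × 85.03 → ξ₁ = 29.34 mol.
Yield of B: 1ξ₂ / 85.03 = 0.172 → ξ₂ = 14.63 mol.
Outlet amounts (n = n₀ + Σ ν·ξ):
  E: 85.03 − 2(29.34) = 26.36
  G: 0 + 2(29.34) − 2(14.63) = 29.42
  B: 0 + 1(14.63) = 14.63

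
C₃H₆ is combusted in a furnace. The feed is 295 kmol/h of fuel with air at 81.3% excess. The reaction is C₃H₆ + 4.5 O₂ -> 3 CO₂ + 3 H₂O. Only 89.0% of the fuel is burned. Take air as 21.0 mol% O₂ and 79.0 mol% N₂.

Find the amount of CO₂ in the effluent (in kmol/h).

788 kmol/h

Stoichiometric O₂ = 4.5 × 295 = 1328 kmol/h; O₂ fed = 1328 × 1.813 = 2407 kmol/h.
N₂ fed = 2407 × 79/21 = 9054 kmol/h.
Fuel reacted = 0.89 × 295 → ξ = 262.6 kmol/h.
Outlet (n = n₀ + ν ξ):
  C₃H₆: 295 − 1(262.6) = 32.45
  O₂: 2407 − 4.5(262.6) = 1225
  N₂: 9054 (inert)
  CO₂: 0 + 3(262.6) = 787.7
  H₂O: 0 + 3(262.6) = 787.7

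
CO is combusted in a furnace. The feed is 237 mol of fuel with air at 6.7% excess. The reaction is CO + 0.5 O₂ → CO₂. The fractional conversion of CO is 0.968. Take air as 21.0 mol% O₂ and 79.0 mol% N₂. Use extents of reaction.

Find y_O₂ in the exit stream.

Stoichiometric O₂ = 0.5 × 237 = 118.5 mol; O₂ fed = 118.5 × 1.067 = 126.4 mol.
N₂ fed = 126.4 × 79/21 = 475.7 mol.
Fuel reacted = 0.968 × 237 → ξ = 229.4 mol.
Outlet (n = n₀ + ν ξ):
  CO: 237 − 1(229.4) = 7.584
  O₂: 126.4 − 0.5(229.4) = 11.73
  N₂: 475.7 (inert)
  CO₂: 0 + 1(229.4) = 229.4
Total out = 724.4 mol; y_O₂ = 11.73 / 724.4 = 0.0162.

0.0162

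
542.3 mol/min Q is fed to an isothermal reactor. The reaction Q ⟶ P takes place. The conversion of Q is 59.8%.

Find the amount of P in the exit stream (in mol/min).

Q reacted = 0.598 × 542.3 = 324.3 mol/min; ν_Q = −1, so ξ = 324.3/1 = 324.3 mol/min.
Outlet amounts (n = n₀ + ν ξ):
  Q: 542.3 − 1(324.3) = 218
  P: 0 + 1(324.3) = 324.3

324 mol/min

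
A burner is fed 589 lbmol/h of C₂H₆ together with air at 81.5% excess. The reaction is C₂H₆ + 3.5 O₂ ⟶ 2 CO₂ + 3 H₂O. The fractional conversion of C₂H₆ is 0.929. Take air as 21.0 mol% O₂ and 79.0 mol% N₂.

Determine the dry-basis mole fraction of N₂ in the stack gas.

0.826

Stoichiometric O₂ = 3.5 × 589 = 2062 lbmol/h; O₂ fed = 2062 × 1.815 = 3742 lbmol/h.
N₂ fed = 3742 × 79/21 = 14080 lbmol/h.
Fuel reacted = 0.929 × 589 → ξ = 547.2 lbmol/h.
Outlet (n = n₀ + ν ξ):
  C₂H₆: 589 − 1(547.2) = 41.82
  O₂: 3742 − 3.5(547.2) = 1826
  N₂: 14080 (inert)
  CO₂: 0 + 2(547.2) = 1094
  H₂O: 0 + 3(547.2) = 1642
Dry total = 17040 lbmol/h; y_N₂ (dry) = 14080 / 17040 = 0.8261.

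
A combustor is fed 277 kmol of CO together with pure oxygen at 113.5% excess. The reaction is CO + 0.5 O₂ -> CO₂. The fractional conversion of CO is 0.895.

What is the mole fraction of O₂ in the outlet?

Stoichiometric O₂ = 0.5 × 277 = 138.5 kmol; O₂ fed = 138.5 × 2.135 = 295.7 kmol.
Fuel reacted = 0.895 × 277 → ξ = 247.9 kmol.
Outlet (n = n₀ + ν ξ):
  CO: 277 − 1(247.9) = 29.09
  O₂: 295.7 − 0.5(247.9) = 171.7
  CO₂: 0 + 1(247.9) = 247.9
Total out = 448.7 kmol; y_O₂ = 171.7 / 448.7 = 0.3827.

0.383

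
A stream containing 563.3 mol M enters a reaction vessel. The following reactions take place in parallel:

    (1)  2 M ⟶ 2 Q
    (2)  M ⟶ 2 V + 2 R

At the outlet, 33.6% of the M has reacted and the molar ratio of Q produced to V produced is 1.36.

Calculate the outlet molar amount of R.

Conversion of M: M consumed = 0.336 × 563.3 = 189.3 mol = 2ξ₁ + 1ξ₂.
Selectivity: 2ξ₁ / (2ξ₂) = 1.36 → ξ₁ = 1.36 ξ₂.
Substitute: (2·1.36 + 1) ξ₂ = 189.3 → ξ₂ = 50.88 mol, ξ₁ = 69.2 mol.
Outlet amounts (n = n₀ + Σ ν·ξ):
  M: 563.3 − 2(69.2) − 1(50.88) = 374
  Q: 0 + 2(69.2) = 138.4
  V: 0 + 2(50.88) = 101.8
  R: 0 + 2(50.88) = 101.8

102 mol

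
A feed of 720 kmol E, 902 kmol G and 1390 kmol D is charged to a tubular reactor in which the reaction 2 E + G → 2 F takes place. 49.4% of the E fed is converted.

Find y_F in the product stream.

0.125

E reacted = 0.494 × 720 = 355.7 kmol; ν_E = −2, so ξ = 355.7/2 = 177.8 kmol.
Outlet amounts (n = n₀ + ν ξ):
  E: 720 − 2(177.8) = 364.3
  G: 902 − 1(177.8) = 724.2
  F: 0 + 2(177.8) = 355.7
  D: 1390 (inert)
Total out = 2834 kmol; y_F = 355.7 / 2834 = 0.1255.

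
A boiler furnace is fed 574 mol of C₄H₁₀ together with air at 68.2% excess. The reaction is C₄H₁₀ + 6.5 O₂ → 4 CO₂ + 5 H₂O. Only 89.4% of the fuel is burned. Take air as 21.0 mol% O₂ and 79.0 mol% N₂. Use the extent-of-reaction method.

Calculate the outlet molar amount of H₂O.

Stoichiometric O₂ = 6.5 × 574 = 3731 mol; O₂ fed = 3731 × 1.682 = 6276 mol.
N₂ fed = 6276 × 79/21 = 23610 mol.
Fuel reacted = 0.894 × 574 → ξ = 513.2 mol.
Outlet (n = n₀ + ν ξ):
  C₄H₁₀: 574 − 1(513.2) = 60.84
  O₂: 6276 − 6.5(513.2) = 2940
  N₂: 23610 (inert)
  CO₂: 0 + 4(513.2) = 2053
  H₂O: 0 + 5(513.2) = 2566

2570 mol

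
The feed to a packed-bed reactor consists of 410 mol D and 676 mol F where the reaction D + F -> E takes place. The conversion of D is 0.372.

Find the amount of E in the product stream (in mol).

153 mol

D reacted = 0.372 × 410 = 152.5 mol; ν_D = −1, so ξ = 152.5/1 = 152.5 mol.
Outlet amounts (n = n₀ + ν ξ):
  D: 410 − 1(152.5) = 257.5
  F: 676 − 1(152.5) = 523.5
  E: 0 + 1(152.5) = 152.5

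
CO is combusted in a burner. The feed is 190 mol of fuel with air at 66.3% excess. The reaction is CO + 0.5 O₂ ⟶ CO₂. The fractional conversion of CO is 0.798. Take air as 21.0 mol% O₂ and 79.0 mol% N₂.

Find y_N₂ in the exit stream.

Stoichiometric O₂ = 0.5 × 190 = 95 mol; O₂ fed = 95 × 1.663 = 158 mol.
N₂ fed = 158 × 79/21 = 594.3 mol.
Fuel reacted = 0.798 × 190 → ξ = 151.6 mol.
Outlet (n = n₀ + ν ξ):
  CO: 190 − 1(151.6) = 38.38
  O₂: 158 − 0.5(151.6) = 82.17
  N₂: 594.3 (inert)
  CO₂: 0 + 1(151.6) = 151.6
Total out = 866.5 mol; y_N₂ = 594.3 / 866.5 = 0.6859.

0.686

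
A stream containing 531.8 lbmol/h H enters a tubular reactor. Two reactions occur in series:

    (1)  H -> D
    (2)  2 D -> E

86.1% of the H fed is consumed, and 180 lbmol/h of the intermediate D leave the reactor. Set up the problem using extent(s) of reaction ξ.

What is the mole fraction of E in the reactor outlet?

0.354

Conversion of H: H consumed = 1ξ₁ = 0.861 × 531.8 → ξ₁ = 457.9 lbmol/h.
D balance: n_D = 0 + 1ξ₁ − 2ξ₂ = 180 → ξ₂ = (1·457.9 − 180)/2 = 138.9 lbmol/h.
Outlet amounts (n = n₀ + Σ ν·ξ):
  H: 531.8 − 1(457.9) = 73.92
  D: 0 + 1(457.9) − 2(138.9) = 180
  E: 0 + 1(138.9) = 138.9
Total out = 392.9 lbmol/h; y_E = 138.9 / 392.9 = 0.3537.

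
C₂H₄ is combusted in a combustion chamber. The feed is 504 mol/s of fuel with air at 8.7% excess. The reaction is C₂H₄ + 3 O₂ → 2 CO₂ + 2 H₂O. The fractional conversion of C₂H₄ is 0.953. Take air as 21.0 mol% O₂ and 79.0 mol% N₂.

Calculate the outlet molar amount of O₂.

203 mol/s

Stoichiometric O₂ = 3 × 504 = 1512 mol/s; O₂ fed = 1512 × 1.087 = 1644 mol/s.
N₂ fed = 1644 × 79/21 = 6183 mol/s.
Fuel reacted = 0.953 × 504 → ξ = 480.3 mol/s.
Outlet (n = n₀ + ν ξ):
  C₂H₄: 504 − 1(480.3) = 23.69
  O₂: 1644 − 3(480.3) = 202.6
  N₂: 6183 (inert)
  CO₂: 0 + 2(480.3) = 960.6
  H₂O: 0 + 2(480.3) = 960.6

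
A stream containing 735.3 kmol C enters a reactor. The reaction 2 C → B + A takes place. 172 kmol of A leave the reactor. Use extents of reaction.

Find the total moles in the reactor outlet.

For A: n = n₀ + 1ξ → 172 = 0 + 1ξ, giving ξ = 172 kmol.
Outlet amounts (n = n₀ + ν ξ):
  C: 735.3 − 2(172) = 391.3
  B: 0 + 1(172) = 172
  A: 0 + 1(172) = 172
Total out = 391.3 + 172 + 172 = 735.3 kmol.

735 kmol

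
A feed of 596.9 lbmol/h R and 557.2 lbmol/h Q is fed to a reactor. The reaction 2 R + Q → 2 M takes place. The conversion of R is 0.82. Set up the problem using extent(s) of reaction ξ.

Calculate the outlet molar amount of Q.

312 lbmol/h

R reacted = 0.82 × 596.9 = 489.5 lbmol/h; ν_R = −2, so ξ = 489.5/2 = 244.7 lbmol/h.
Outlet amounts (n = n₀ + ν ξ):
  R: 596.9 − 2(244.7) = 107.4
  Q: 557.2 − 1(244.7) = 312.5
  M: 0 + 2(244.7) = 489.5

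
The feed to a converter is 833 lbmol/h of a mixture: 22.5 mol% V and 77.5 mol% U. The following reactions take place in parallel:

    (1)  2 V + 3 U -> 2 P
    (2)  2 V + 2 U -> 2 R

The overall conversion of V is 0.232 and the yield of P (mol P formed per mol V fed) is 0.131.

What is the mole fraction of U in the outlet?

Yield of P: 2ξ₁ / 187.4 = 0.131 → ξ₁ = 12.28 lbmol/h.
Conversion of V: 2ξ₁ + 2ξ₂ = 0.232 × 187.4 = 43.48 → ξ₂ = 9.465 lbmol/h.
Outlet amounts (n = n₀ + Σ ν·ξ):
  V: 187.4 − 2(12.28) − 2(9.465) = 143.9
  U: 645.6 − 3(12.28) − 2(9.465) = 589.8
  P: 0 + 2(12.28) = 24.55
  R: 0 + 2(9.465) = 18.93
Total out = 777.2 lbmol/h; y_U = 589.8 / 777.2 = 0.7589.

0.759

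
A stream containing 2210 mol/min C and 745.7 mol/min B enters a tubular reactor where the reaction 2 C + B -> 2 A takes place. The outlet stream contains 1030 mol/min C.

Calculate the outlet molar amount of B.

For C: n = n₀ − 2ξ → 1030 = 2210 − 2ξ, giving ξ = 590 mol/min.
Outlet amounts (n = n₀ + ν ξ):
  C: 2210 − 2(590) = 1030
  B: 745.7 − 1(590) = 155.7
  A: 0 + 2(590) = 1180

156 mol/min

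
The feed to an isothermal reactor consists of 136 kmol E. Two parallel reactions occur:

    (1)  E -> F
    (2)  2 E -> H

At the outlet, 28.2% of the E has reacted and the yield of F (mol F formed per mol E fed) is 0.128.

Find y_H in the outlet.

Yield of F: 1ξ₁ / 136 = 0.128 → ξ₁ = 17.41 kmol.
Conversion of E: 1ξ₁ + 2ξ₂ = 0.282 × 136 = 38.35 → ξ₂ = 10.47 kmol.
Outlet amounts (n = n₀ + Σ ν·ξ):
  E: 136 − 1(17.41) − 2(10.47) = 97.65
  F: 0 + 1(17.41) = 17.41
  H: 0 + 1(10.47) = 10.47
Total out = 125.5 kmol; y_H = 10.47 / 125.5 = 0.08342.

0.0834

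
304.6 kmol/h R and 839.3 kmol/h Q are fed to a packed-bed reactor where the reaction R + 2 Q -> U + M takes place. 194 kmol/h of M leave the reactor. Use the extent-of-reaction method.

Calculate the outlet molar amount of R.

For M: n = n₀ + 1ξ → 194 = 0 + 1ξ, giving ξ = 194 kmol/h.
Outlet amounts (n = n₀ + ν ξ):
  R: 304.6 − 1(194) = 110.6
  Q: 839.3 − 2(194) = 451.3
  U: 0 + 1(194) = 194
  M: 0 + 1(194) = 194

111 kmol/h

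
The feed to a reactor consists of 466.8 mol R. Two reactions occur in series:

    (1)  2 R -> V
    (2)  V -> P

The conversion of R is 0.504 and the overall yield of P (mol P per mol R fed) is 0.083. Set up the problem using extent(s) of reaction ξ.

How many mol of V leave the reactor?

78.9 mol

Conversion of R: R consumed = 2ξ₁ = 0.504 × 466.8 → ξ₁ = 117.6 mol.
Yield of P: 1ξ₂ / 466.8 = 0.083 → ξ₂ = 38.74 mol.
Outlet amounts (n = n₀ + Σ ν·ξ):
  R: 466.8 − 2(117.6) = 231.5
  V: 0 + 1(117.6) − 1(38.74) = 78.89
  P: 0 + 1(38.74) = 38.74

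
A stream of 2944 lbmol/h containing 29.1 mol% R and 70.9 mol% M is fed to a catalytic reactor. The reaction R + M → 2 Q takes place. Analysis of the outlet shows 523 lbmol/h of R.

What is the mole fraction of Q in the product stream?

0.227

For R: n = n₀ − 1ξ → 523 = 856.7 − 1ξ, giving ξ = 333.7 lbmol/h.
Outlet amounts (n = n₀ + ν ξ):
  R: 856.7 − 1(333.7) = 523
  M: 2087 − 1(333.7) = 1754
  Q: 0 + 2(333.7) = 667.4
Total out = 2944 lbmol/h; y_Q = 667.4 / 2944 = 0.2267.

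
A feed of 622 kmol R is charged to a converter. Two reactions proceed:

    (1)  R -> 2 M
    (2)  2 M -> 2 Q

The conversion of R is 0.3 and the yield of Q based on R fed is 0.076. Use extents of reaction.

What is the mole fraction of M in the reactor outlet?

Conversion of R: R consumed = 1ξ₁ = 0.3 × 622 → ξ₁ = 186.6 kmol.
Yield of Q: 2ξ₂ / 622 = 0.076 → ξ₂ = 23.64 kmol.
Outlet amounts (n = n₀ + Σ ν·ξ):
  R: 622 − 1(186.6) = 435.4
  M: 0 + 2(186.6) − 2(23.64) = 325.9
  Q: 0 + 2(23.64) = 47.27
Total out = 808.6 kmol; y_M = 325.9 / 808.6 = 0.4031.

0.403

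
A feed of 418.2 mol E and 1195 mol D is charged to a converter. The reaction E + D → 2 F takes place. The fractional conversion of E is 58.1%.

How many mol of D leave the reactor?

E reacted = 0.581 × 418.2 = 243 mol; ν_E = −1, so ξ = 243/1 = 243 mol.
Outlet amounts (n = n₀ + ν ξ):
  E: 418.2 − 1(243) = 175.2
  D: 1195 − 1(243) = 952
  F: 0 + 2(243) = 485.9

952 mol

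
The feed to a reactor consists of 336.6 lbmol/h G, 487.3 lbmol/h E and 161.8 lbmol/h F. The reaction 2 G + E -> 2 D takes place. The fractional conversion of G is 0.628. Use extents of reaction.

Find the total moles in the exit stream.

880 lbmol/h

G reacted = 0.628 × 336.6 = 211.4 lbmol/h; ν_G = −2, so ξ = 211.4/2 = 105.7 lbmol/h.
Outlet amounts (n = n₀ + ν ξ):
  G: 336.6 − 2(105.7) = 125.2
  E: 487.3 − 1(105.7) = 381.6
  D: 0 + 2(105.7) = 211.4
  F: 161.8 (inert)
Total out = 125.2 + 381.6 + 211.4 + 161.8 = 880 lbmol/h.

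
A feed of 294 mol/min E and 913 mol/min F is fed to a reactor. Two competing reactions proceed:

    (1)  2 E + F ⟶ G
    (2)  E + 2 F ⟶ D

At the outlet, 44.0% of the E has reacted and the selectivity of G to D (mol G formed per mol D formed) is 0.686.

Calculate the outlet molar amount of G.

Conversion of E: E consumed = 0.44 × 294 = 129.4 mol/min = 2ξ₁ + 1ξ₂.
Selectivity: 1ξ₁ / (1ξ₂) = 0.686 → ξ₁ = 0.686 ξ₂.
Substitute: (2·0.686 + 1) ξ₂ = 129.4 → ξ₂ = 54.54 mol/min, ξ₁ = 37.41 mol/min.
Outlet amounts (n = n₀ + Σ ν·ξ):
  E: 294 − 2(37.41) − 1(54.54) = 164.6
  F: 913 − 1(37.41) − 2(54.54) = 766.5
  G: 0 + 1(37.41) = 37.41
  D: 0 + 1(54.54) = 54.54

37.4 mol/min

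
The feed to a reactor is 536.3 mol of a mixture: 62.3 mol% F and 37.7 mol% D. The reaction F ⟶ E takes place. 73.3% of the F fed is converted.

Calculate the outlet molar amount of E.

F reacted = 0.733 × 334.1 = 244.9 mol; ν_F = −1, so ξ = 244.9/1 = 244.9 mol.
Outlet amounts (n = n₀ + ν ξ):
  F: 334.1 − 1(244.9) = 89.21
  E: 0 + 1(244.9) = 244.9
  D: 202.2 (inert)

245 mol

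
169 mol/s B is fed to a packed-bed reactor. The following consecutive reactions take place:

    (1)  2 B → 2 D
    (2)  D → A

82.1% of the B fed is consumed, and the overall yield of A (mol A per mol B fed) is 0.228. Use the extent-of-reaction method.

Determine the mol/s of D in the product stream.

100 mol/s

Conversion of B: B consumed = 2ξ₁ = 0.821 × 169 → ξ₁ = 69.37 mol/s.
Yield of A: 1ξ₂ / 169 = 0.228 → ξ₂ = 38.53 mol/s.
Outlet amounts (n = n₀ + Σ ν·ξ):
  B: 169 − 2(69.37) = 30.25
  D: 0 + 2(69.37) − 1(38.53) = 100.2
  A: 0 + 1(38.53) = 38.53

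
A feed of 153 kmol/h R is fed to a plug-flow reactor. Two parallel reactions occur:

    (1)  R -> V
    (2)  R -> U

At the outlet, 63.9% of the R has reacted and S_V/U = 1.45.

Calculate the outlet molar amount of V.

Conversion of R: R consumed = 0.639 × 153 = 97.77 kmol/h = 1ξ₁ + 1ξ₂.
Selectivity: 1ξ₁ / (1ξ₂) = 1.45 → ξ₁ = 1.45 ξ₂.
Substitute: (1·1.45 + 1) ξ₂ = 97.77 → ξ₂ = 39.9 kmol/h, ξ₁ = 57.86 kmol/h.
Outlet amounts (n = n₀ + Σ ν·ξ):
  R: 153 − 1(57.86) − 1(39.9) = 55.23
  V: 0 + 1(57.86) = 57.86
  U: 0 + 1(39.9) = 39.9

57.9 kmol/h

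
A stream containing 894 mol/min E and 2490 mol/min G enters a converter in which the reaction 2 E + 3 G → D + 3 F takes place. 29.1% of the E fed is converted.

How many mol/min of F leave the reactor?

E reacted = 0.291 × 894 = 260.2 mol/min; ν_E = −2, so ξ = 260.2/2 = 130.1 mol/min.
Outlet amounts (n = n₀ + ν ξ):
  E: 894 − 2(130.1) = 633.8
  G: 2490 − 3(130.1) = 2100
  D: 0 + 1(130.1) = 130.1
  F: 0 + 3(130.1) = 390.2

390 mol/min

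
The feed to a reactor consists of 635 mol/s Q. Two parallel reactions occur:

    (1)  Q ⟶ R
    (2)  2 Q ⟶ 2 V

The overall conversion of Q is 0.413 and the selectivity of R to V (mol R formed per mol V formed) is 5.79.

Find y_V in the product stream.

Conversion of Q: Q consumed = 0.413 × 635 = 262.3 mol/s = 1ξ₁ + 2ξ₂.
Selectivity: 1ξ₁ / (2ξ₂) = 5.79 → ξ₁ = 11.58 ξ₂.
Substitute: (1·11.58 + 2) ξ₂ = 262.3 → ξ₂ = 19.31 mol/s, ξ₁ = 223.6 mol/s.
Outlet amounts (n = n₀ + Σ ν·ξ):
  Q: 635 − 1(223.6) − 2(19.31) = 372.7
  R: 0 + 1(223.6) = 223.6
  V: 0 + 2(19.31) = 38.62
Total out = 635 mol/s; y_V = 38.62 / 635 = 0.06082.

0.0608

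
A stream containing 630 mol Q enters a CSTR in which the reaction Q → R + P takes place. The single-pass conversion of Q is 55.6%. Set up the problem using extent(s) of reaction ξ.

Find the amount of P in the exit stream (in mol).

Q reacted = 0.556 × 630 = 350.3 mol; ν_Q = −1, so ξ = 350.3/1 = 350.3 mol.
Outlet amounts (n = n₀ + ν ξ):
  Q: 630 − 1(350.3) = 279.7
  R: 0 + 1(350.3) = 350.3
  P: 0 + 1(350.3) = 350.3

350 mol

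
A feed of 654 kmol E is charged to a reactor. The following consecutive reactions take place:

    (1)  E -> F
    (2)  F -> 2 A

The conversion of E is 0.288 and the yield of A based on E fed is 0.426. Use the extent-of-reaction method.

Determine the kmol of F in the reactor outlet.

49 kmol

Conversion of E: E consumed = 1ξ₁ = 0.288 × 654 → ξ₁ = 188.4 kmol.
Yield of A: 2ξ₂ / 654 = 0.426 → ξ₂ = 139.3 kmol.
Outlet amounts (n = n₀ + Σ ν·ξ):
  E: 654 − 1(188.4) = 465.6
  F: 0 + 1(188.4) − 1(139.3) = 49.05
  A: 0 + 2(139.3) = 278.6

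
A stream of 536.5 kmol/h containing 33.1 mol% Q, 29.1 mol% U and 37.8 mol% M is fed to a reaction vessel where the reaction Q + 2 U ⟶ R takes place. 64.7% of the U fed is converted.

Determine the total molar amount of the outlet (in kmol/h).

435 kmol/h

U reacted = 0.647 × 156.1 = 101 kmol/h; ν_U = −2, so ξ = 101/2 = 50.51 kmol/h.
Outlet amounts (n = n₀ + ν ξ):
  Q: 177.6 − 1(50.51) = 127.1
  U: 156.1 − 2(50.51) = 55.11
  R: 0 + 1(50.51) = 50.51
  M: 202.8 (inert)
Total out = 127.1 + 55.11 + 50.51 + 202.8 = 435.5 kmol/h.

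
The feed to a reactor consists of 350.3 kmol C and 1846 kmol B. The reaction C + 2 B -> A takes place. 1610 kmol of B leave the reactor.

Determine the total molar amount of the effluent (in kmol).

For B: n = n₀ − 2ξ → 1610 = 1846 − 2ξ, giving ξ = 118 kmol.
Outlet amounts (n = n₀ + ν ξ):
  C: 350.3 − 1(118) = 232.3
  B: 1846 − 2(118) = 1610
  A: 0 + 1(118) = 118
Total out = 232.3 + 1610 + 118 = 1960 kmol.

1960 kmol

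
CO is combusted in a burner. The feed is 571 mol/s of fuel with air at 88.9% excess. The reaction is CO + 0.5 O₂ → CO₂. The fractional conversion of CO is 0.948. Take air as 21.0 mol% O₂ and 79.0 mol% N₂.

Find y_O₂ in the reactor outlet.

0.0937

Stoichiometric O₂ = 0.5 × 571 = 285.5 mol/s; O₂ fed = 285.5 × 1.889 = 539.3 mol/s.
N₂ fed = 539.3 × 79/21 = 2029 mol/s.
Fuel reacted = 0.948 × 571 → ξ = 541.3 mol/s.
Outlet (n = n₀ + ν ξ):
  CO: 571 − 1(541.3) = 29.69
  O₂: 539.3 − 0.5(541.3) = 268.7
  N₂: 2029 (inert)
  CO₂: 0 + 1(541.3) = 541.3
Total out = 2868 mol/s; y_O₂ = 268.7 / 2868 = 0.09366.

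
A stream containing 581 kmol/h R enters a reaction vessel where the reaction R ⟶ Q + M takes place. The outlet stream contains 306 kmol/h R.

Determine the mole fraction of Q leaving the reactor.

For R: n = n₀ − 1ξ → 306 = 581 − 1ξ, giving ξ = 275 kmol/h.
Outlet amounts (n = n₀ + ν ξ):
  R: 581 − 1(275) = 306
  Q: 0 + 1(275) = 275
  M: 0 + 1(275) = 275
Total out = 856 kmol/h; y_Q = 275 / 856 = 0.3213.

0.321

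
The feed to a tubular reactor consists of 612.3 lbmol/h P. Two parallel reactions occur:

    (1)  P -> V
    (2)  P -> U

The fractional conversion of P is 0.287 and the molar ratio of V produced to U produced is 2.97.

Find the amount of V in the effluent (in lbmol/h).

Conversion of P: P consumed = 0.287 × 612.3 = 175.7 lbmol/h = 1ξ₁ + 1ξ₂.
Selectivity: 1ξ₁ / (1ξ₂) = 2.97 → ξ₁ = 2.97 ξ₂.
Substitute: (1·2.97 + 1) ξ₂ = 175.7 → ξ₂ = 44.26 lbmol/h, ξ₁ = 131.5 lbmol/h.
Outlet amounts (n = n₀ + Σ ν·ξ):
  P: 612.3 − 1(131.5) − 1(44.26) = 436.6
  V: 0 + 1(131.5) = 131.5
  U: 0 + 1(44.26) = 44.26

131 lbmol/h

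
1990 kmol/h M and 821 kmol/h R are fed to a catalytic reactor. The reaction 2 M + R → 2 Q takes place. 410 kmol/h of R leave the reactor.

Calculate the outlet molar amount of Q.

For R: n = n₀ − 1ξ → 410 = 821 − 1ξ, giving ξ = 411 kmol/h.
Outlet amounts (n = n₀ + ν ξ):
  M: 1990 − 2(411) = 1168
  R: 821 − 1(411) = 410
  Q: 0 + 2(411) = 822

822 kmol/h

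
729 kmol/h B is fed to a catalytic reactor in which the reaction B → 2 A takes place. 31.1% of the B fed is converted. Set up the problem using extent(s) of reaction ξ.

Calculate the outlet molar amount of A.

B reacted = 0.311 × 729 = 226.7 kmol/h; ν_B = −1, so ξ = 226.7/1 = 226.7 kmol/h.
Outlet amounts (n = n₀ + ν ξ):
  B: 729 − 1(226.7) = 502.3
  A: 0 + 2(226.7) = 453.4

453 kmol/h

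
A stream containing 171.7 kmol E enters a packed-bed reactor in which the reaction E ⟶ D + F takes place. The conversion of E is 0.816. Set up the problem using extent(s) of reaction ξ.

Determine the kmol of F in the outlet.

140 kmol

E reacted = 0.816 × 171.7 = 140.1 kmol; ν_E = −1, so ξ = 140.1/1 = 140.1 kmol.
Outlet amounts (n = n₀ + ν ξ):
  E: 171.7 − 1(140.1) = 31.59
  D: 0 + 1(140.1) = 140.1
  F: 0 + 1(140.1) = 140.1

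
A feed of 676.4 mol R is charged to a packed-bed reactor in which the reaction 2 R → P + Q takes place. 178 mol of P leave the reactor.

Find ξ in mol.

ξ = 178 mol

For P: n = n₀ + 1ξ → 178 = 0 + 1ξ, giving ξ = 178 mol.
Outlet amounts (n = n₀ + ν ξ):
  R: 676.4 − 2(178) = 320.4
  P: 0 + 1(178) = 178
  Q: 0 + 1(178) = 178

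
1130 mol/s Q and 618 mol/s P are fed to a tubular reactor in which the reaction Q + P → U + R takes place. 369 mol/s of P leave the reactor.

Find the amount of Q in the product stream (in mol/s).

For P: n = n₀ − 1ξ → 369 = 618 − 1ξ, giving ξ = 249 mol/s.
Outlet amounts (n = n₀ + ν ξ):
  Q: 1130 − 1(249) = 881
  P: 618 − 1(249) = 369
  U: 0 + 1(249) = 249
  R: 0 + 1(249) = 249

881 mol/s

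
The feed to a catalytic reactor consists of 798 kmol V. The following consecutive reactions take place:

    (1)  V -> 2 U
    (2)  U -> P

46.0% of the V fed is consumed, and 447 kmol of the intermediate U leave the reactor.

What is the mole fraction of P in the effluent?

0.246

Conversion of V: V consumed = 1ξ₁ = 0.46 × 798 → ξ₁ = 367.1 kmol.
U balance: n_U = 0 + 2ξ₁ − 1ξ₂ = 447 → ξ₂ = (2·367.1 − 447)/1 = 287.2 kmol.
Outlet amounts (n = n₀ + Σ ν·ξ):
  V: 798 − 1(367.1) = 430.9
  U: 0 + 2(367.1) − 1(287.2) = 447
  P: 0 + 1(287.2) = 287.2
Total out = 1165 kmol; y_P = 287.2 / 1165 = 0.2465.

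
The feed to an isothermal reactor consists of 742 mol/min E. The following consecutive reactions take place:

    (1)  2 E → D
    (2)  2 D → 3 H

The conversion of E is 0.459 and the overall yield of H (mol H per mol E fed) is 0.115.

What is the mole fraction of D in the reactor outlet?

0.189

Conversion of E: E consumed = 2ξ₁ = 0.459 × 742 → ξ₁ = 170.3 mol/min.
Yield of H: 3ξ₂ / 742 = 0.115 → ξ₂ = 28.44 mol/min.
Outlet amounts (n = n₀ + Σ ν·ξ):
  E: 742 − 2(170.3) = 401.4
  D: 0 + 1(170.3) − 2(28.44) = 113.4
  H: 0 + 3(28.44) = 85.33
Total out = 600.2 mol/min; y_D = 113.4 / 600.2 = 0.189.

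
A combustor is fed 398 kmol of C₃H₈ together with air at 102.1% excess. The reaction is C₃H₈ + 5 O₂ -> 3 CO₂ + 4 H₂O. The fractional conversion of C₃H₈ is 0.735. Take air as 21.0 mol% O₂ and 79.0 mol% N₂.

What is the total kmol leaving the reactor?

19800 kmol

Stoichiometric O₂ = 5 × 398 = 1990 kmol; O₂ fed = 1990 × 2.021 = 4022 kmol.
N₂ fed = 4022 × 79/21 = 15130 kmol.
Fuel reacted = 0.735 × 398 → ξ = 292.5 kmol.
Outlet (n = n₀ + ν ξ):
  C₃H₈: 398 − 1(292.5) = 105.5
  O₂: 4022 − 5(292.5) = 2559
  N₂: 15130 (inert)
  CO₂: 0 + 3(292.5) = 877.6
  H₂O: 0 + 4(292.5) = 1170
Total out = 105.5 + 2559 + 15130 + 877.6 + 1170 = 19840 kmol.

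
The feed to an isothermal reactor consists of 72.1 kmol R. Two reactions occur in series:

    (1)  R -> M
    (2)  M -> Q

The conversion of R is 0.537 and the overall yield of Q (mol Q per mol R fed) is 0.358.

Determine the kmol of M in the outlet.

Conversion of R: R consumed = 1ξ₁ = 0.537 × 72.1 → ξ₁ = 38.72 kmol.
Yield of Q: 1ξ₂ / 72.1 = 0.358 → ξ₂ = 25.81 kmol.
Outlet amounts (n = n₀ + Σ ν·ξ):
  R: 72.1 − 1(38.72) = 33.38
  M: 0 + 1(38.72) − 1(25.81) = 12.91
  Q: 0 + 1(25.81) = 25.81

12.9 kmol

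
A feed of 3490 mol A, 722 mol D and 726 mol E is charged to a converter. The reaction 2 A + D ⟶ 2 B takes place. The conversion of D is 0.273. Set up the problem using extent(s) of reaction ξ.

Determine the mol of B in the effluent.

D reacted = 0.273 × 722 = 197.1 mol; ν_D = −1, so ξ = 197.1/1 = 197.1 mol.
Outlet amounts (n = n₀ + ν ξ):
  A: 3490 − 2(197.1) = 3096
  D: 722 − 1(197.1) = 524.9
  B: 0 + 2(197.1) = 394.2
  E: 726 (inert)

394 mol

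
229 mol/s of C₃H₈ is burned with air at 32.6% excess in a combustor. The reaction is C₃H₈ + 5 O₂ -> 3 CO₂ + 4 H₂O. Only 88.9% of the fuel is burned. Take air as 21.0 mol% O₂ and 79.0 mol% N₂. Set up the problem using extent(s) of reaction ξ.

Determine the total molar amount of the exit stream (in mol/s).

7660 mol/s

Stoichiometric O₂ = 5 × 229 = 1145 mol/s; O₂ fed = 1145 × 1.326 = 1518 mol/s.
N₂ fed = 1518 × 79/21 = 5712 mol/s.
Fuel reacted = 0.889 × 229 → ξ = 203.6 mol/s.
Outlet (n = n₀ + ν ξ):
  C₃H₈: 229 − 1(203.6) = 25.42
  O₂: 1518 − 5(203.6) = 500.4
  N₂: 5712 (inert)
  CO₂: 0 + 3(203.6) = 610.7
  H₂O: 0 + 4(203.6) = 814.3
Total out = 25.42 + 500.4 + 5712 + 610.7 + 814.3 = 7662 mol/s.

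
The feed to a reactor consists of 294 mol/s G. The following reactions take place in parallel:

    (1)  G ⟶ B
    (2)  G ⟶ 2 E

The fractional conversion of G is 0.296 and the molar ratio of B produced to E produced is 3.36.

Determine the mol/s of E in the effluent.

Conversion of G: G consumed = 0.296 × 294 = 87.02 mol/s = 1ξ₁ + 1ξ₂.
Selectivity: 1ξ₁ / (2ξ₂) = 3.36 → ξ₁ = 6.72 ξ₂.
Substitute: (1·6.72 + 1) ξ₂ = 87.02 → ξ₂ = 11.27 mol/s, ξ₁ = 75.75 mol/s.
Outlet amounts (n = n₀ + Σ ν·ξ):
  G: 294 − 1(75.75) − 1(11.27) = 207
  B: 0 + 1(75.75) = 75.75
  E: 0 + 2(11.27) = 22.55

22.5 mol/s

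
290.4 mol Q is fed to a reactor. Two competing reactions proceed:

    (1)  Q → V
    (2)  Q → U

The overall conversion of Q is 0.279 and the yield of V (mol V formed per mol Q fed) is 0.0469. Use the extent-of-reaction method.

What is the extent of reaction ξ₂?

Yield of V: 1ξ₁ / 290.4 = 0.0469 → ξ₁ = 13.62 mol.
Conversion of Q: 1ξ₁ + 1ξ₂ = 0.279 × 290.4 = 81.02 → ξ₂ = 67.4 mol.
Outlet amounts (n = n₀ + Σ ν·ξ):
  Q: 290.4 − 1(13.62) − 1(67.4) = 209.4
  V: 0 + 1(13.62) = 13.62
  U: 0 + 1(67.4) = 67.4

ξ₂ = 67.4 mol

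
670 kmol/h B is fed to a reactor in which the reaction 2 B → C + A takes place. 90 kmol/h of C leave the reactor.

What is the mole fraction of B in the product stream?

For C: n = n₀ + 1ξ → 90 = 0 + 1ξ, giving ξ = 90 kmol/h.
Outlet amounts (n = n₀ + ν ξ):
  B: 670 − 2(90) = 490
  C: 0 + 1(90) = 90
  A: 0 + 1(90) = 90
Total out = 670 kmol/h; y_B = 490 / 670 = 0.7313.

0.731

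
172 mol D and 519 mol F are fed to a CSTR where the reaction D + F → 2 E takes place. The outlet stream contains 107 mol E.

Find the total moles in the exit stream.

For E: n = n₀ + 2ξ → 107 = 0 + 2ξ, giving ξ = 53.5 mol.
Outlet amounts (n = n₀ + ν ξ):
  D: 172 − 1(53.5) = 118.5
  F: 519 − 1(53.5) = 465.5
  E: 0 + 2(53.5) = 107
Total out = 118.5 + 465.5 + 107 = 691 mol.

691 mol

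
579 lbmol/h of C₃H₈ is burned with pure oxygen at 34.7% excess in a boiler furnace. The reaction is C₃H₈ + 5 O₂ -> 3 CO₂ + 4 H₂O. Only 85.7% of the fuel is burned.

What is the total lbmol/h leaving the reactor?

4970 lbmol/h

Stoichiometric O₂ = 5 × 579 = 2895 lbmol/h; O₂ fed = 2895 × 1.347 = 3900 lbmol/h.
Fuel reacted = 0.857 × 579 → ξ = 496.2 lbmol/h.
Outlet (n = n₀ + ν ξ):
  C₃H₈: 579 − 1(496.2) = 82.8
  O₂: 3900 − 5(496.2) = 1419
  CO₂: 0 + 3(496.2) = 1489
  H₂O: 0 + 4(496.2) = 1985
Total out = 82.8 + 1419 + 1489 + 1985 = 4975 lbmol/h.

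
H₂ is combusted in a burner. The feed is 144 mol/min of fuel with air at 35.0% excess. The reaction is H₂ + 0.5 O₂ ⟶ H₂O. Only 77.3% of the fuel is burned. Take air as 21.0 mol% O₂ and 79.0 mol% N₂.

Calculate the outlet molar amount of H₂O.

111 mol/min

Stoichiometric O₂ = 0.5 × 144 = 72 mol/min; O₂ fed = 72 × 1.350 = 97.2 mol/min.
N₂ fed = 97.2 × 79/21 = 365.7 mol/min.
Fuel reacted = 0.773 × 144 → ξ = 111.3 mol/min.
Outlet (n = n₀ + ν ξ):
  H₂: 144 − 1(111.3) = 32.69
  O₂: 97.2 − 0.5(111.3) = 41.54
  N₂: 365.7 (inert)
  H₂O: 0 + 1(111.3) = 111.3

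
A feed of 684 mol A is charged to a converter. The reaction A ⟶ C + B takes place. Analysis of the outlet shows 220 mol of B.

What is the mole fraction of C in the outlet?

For B: n = n₀ + 1ξ → 220 = 0 + 1ξ, giving ξ = 220 mol.
Outlet amounts (n = n₀ + ν ξ):
  A: 684 − 1(220) = 464
  C: 0 + 1(220) = 220
  B: 0 + 1(220) = 220
Total out = 904 mol; y_C = 220 / 904 = 0.2434.

0.243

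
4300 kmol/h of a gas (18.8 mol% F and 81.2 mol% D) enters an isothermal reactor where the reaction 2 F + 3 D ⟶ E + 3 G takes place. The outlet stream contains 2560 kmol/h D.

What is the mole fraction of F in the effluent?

0.047

For D: n = n₀ − 3ξ → 2560 = 3492 − 3ξ, giving ξ = 310.5 kmol/h.
Outlet amounts (n = n₀ + ν ξ):
  F: 808.4 − 2(310.5) = 187.3
  D: 3492 − 3(310.5) = 2560
  E: 0 + 1(310.5) = 310.5
  G: 0 + 3(310.5) = 931.6
Total out = 3989 kmol/h; y_F = 187.3 / 3989 = 0.04696.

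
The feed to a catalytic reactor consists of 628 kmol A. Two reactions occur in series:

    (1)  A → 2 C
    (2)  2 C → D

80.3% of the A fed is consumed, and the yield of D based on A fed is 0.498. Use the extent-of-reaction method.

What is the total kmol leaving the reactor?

Conversion of A: A consumed = 1ξ₁ = 0.803 × 628 → ξ₁ = 504.3 kmol.
Yield of D: 1ξ₂ / 628 = 0.498 → ξ₂ = 312.7 kmol.
Outlet amounts (n = n₀ + Σ ν·ξ):
  A: 628 − 1(504.3) = 123.7
  C: 0 + 2(504.3) − 2(312.7) = 383.1
  D: 0 + 1(312.7) = 312.7
Total out = 123.7 + 383.1 + 312.7 = 819.5 kmol.

820 kmol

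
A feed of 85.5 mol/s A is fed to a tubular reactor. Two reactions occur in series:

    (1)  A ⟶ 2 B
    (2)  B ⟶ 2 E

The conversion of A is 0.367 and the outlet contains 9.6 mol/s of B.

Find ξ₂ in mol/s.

Conversion of A: A consumed = 1ξ₁ = 0.367 × 85.5 → ξ₁ = 31.38 mol/s.
B balance: n_B = 0 + 2ξ₁ − 1ξ₂ = 9.6 → ξ₂ = (2·31.38 − 9.6)/1 = 53.16 mol/s.
Outlet amounts (n = n₀ + Σ ν·ξ):
  A: 85.5 − 1(31.38) = 54.12
  B: 0 + 2(31.38) − 1(53.16) = 9.6
  E: 0 + 2(53.16) = 106.3

ξ₂ = 53.2 mol/s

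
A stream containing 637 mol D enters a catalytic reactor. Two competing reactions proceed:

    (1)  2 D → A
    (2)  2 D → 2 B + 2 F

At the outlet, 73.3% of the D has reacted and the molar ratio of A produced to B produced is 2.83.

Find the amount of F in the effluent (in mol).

Conversion of D: D consumed = 0.733 × 637 = 466.9 mol = 2ξ₁ + 2ξ₂.
Selectivity: 1ξ₁ / (2ξ₂) = 2.83 → ξ₁ = 5.66 ξ₂.
Substitute: (2·5.66 + 2) ξ₂ = 466.9 → ξ₂ = 35.05 mol, ξ₁ = 198.4 mol.
Outlet amounts (n = n₀ + Σ ν·ξ):
  D: 637 − 2(198.4) − 2(35.05) = 170.1
  A: 0 + 1(198.4) = 198.4
  B: 0 + 2(35.05) = 70.11
  F: 0 + 2(35.05) = 70.11

70.1 mol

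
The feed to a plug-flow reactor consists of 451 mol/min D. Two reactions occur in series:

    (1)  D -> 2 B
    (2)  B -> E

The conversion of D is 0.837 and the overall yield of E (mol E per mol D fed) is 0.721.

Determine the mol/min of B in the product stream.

430 mol/min

Conversion of D: D consumed = 1ξ₁ = 0.837 × 451 → ξ₁ = 377.5 mol/min.
Yield of E: 1ξ₂ / 451 = 0.721 → ξ₂ = 325.2 mol/min.
Outlet amounts (n = n₀ + Σ ν·ξ):
  D: 451 − 1(377.5) = 73.51
  B: 0 + 2(377.5) − 1(325.2) = 429.8
  E: 0 + 1(325.2) = 325.2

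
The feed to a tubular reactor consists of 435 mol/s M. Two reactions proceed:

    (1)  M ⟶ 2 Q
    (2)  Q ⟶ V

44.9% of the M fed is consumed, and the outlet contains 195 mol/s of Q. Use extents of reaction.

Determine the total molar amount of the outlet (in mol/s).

Conversion of M: M consumed = 1ξ₁ = 0.449 × 435 → ξ₁ = 195.3 mol/s.
Q balance: n_Q = 0 + 2ξ₁ − 1ξ₂ = 195 → ξ₂ = (2·195.3 − 195)/1 = 195.6 mol/s.
Outlet amounts (n = n₀ + Σ ν·ξ):
  M: 435 − 1(195.3) = 239.7
  Q: 0 + 2(195.3) − 1(195.6) = 195
  V: 0 + 1(195.6) = 195.6
Total out = 239.7 + 195 + 195.6 = 630.3 mol/s.

630 mol/s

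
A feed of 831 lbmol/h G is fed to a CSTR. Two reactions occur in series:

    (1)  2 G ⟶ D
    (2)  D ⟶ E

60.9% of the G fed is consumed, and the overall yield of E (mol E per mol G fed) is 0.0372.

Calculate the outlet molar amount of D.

Conversion of G: G consumed = 2ξ₁ = 0.609 × 831 → ξ₁ = 253 lbmol/h.
Yield of E: 1ξ₂ / 831 = 0.0372 → ξ₂ = 30.91 lbmol/h.
Outlet amounts (n = n₀ + Σ ν·ξ):
  G: 831 − 2(253) = 324.9
  D: 0 + 1(253) − 1(30.91) = 222.1
  E: 0 + 1(30.91) = 30.91

222 lbmol/h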